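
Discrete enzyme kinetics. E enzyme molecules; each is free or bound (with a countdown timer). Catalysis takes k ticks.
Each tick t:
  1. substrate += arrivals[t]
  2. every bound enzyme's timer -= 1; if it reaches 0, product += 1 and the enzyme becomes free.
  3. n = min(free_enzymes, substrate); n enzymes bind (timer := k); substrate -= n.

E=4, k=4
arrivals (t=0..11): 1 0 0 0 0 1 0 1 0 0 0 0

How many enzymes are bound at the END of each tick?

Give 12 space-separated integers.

t=0: arr=1 -> substrate=0 bound=1 product=0
t=1: arr=0 -> substrate=0 bound=1 product=0
t=2: arr=0 -> substrate=0 bound=1 product=0
t=3: arr=0 -> substrate=0 bound=1 product=0
t=4: arr=0 -> substrate=0 bound=0 product=1
t=5: arr=1 -> substrate=0 bound=1 product=1
t=6: arr=0 -> substrate=0 bound=1 product=1
t=7: arr=1 -> substrate=0 bound=2 product=1
t=8: arr=0 -> substrate=0 bound=2 product=1
t=9: arr=0 -> substrate=0 bound=1 product=2
t=10: arr=0 -> substrate=0 bound=1 product=2
t=11: arr=0 -> substrate=0 bound=0 product=3

Answer: 1 1 1 1 0 1 1 2 2 1 1 0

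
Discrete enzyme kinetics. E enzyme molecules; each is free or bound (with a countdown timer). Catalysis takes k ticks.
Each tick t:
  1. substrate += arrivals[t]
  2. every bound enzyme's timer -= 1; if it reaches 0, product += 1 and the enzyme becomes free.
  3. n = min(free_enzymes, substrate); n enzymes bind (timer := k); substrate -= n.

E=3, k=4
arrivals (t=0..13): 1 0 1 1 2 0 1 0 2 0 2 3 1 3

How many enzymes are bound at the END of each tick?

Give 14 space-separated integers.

t=0: arr=1 -> substrate=0 bound=1 product=0
t=1: arr=0 -> substrate=0 bound=1 product=0
t=2: arr=1 -> substrate=0 bound=2 product=0
t=3: arr=1 -> substrate=0 bound=3 product=0
t=4: arr=2 -> substrate=1 bound=3 product=1
t=5: arr=0 -> substrate=1 bound=3 product=1
t=6: arr=1 -> substrate=1 bound=3 product=2
t=7: arr=0 -> substrate=0 bound=3 product=3
t=8: arr=2 -> substrate=1 bound=3 product=4
t=9: arr=0 -> substrate=1 bound=3 product=4
t=10: arr=2 -> substrate=2 bound=3 product=5
t=11: arr=3 -> substrate=4 bound=3 product=6
t=12: arr=1 -> substrate=4 bound=3 product=7
t=13: arr=3 -> substrate=7 bound=3 product=7

Answer: 1 1 2 3 3 3 3 3 3 3 3 3 3 3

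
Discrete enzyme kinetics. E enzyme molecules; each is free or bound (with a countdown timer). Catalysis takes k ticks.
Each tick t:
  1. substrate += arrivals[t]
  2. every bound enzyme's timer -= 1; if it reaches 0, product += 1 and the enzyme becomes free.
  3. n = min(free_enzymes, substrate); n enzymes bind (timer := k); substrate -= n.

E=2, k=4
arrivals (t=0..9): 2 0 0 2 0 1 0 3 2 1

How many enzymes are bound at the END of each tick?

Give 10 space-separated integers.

Answer: 2 2 2 2 2 2 2 2 2 2

Derivation:
t=0: arr=2 -> substrate=0 bound=2 product=0
t=1: arr=0 -> substrate=0 bound=2 product=0
t=2: arr=0 -> substrate=0 bound=2 product=0
t=3: arr=2 -> substrate=2 bound=2 product=0
t=4: arr=0 -> substrate=0 bound=2 product=2
t=5: arr=1 -> substrate=1 bound=2 product=2
t=6: arr=0 -> substrate=1 bound=2 product=2
t=7: arr=3 -> substrate=4 bound=2 product=2
t=8: arr=2 -> substrate=4 bound=2 product=4
t=9: arr=1 -> substrate=5 bound=2 product=4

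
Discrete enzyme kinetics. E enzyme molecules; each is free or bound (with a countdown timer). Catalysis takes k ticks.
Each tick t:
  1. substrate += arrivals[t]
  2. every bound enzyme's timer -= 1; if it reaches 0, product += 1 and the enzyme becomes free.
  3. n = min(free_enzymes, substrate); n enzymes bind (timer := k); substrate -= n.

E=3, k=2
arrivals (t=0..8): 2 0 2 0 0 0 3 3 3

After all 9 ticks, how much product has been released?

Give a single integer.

Answer: 7

Derivation:
t=0: arr=2 -> substrate=0 bound=2 product=0
t=1: arr=0 -> substrate=0 bound=2 product=0
t=2: arr=2 -> substrate=0 bound=2 product=2
t=3: arr=0 -> substrate=0 bound=2 product=2
t=4: arr=0 -> substrate=0 bound=0 product=4
t=5: arr=0 -> substrate=0 bound=0 product=4
t=6: arr=3 -> substrate=0 bound=3 product=4
t=7: arr=3 -> substrate=3 bound=3 product=4
t=8: arr=3 -> substrate=3 bound=3 product=7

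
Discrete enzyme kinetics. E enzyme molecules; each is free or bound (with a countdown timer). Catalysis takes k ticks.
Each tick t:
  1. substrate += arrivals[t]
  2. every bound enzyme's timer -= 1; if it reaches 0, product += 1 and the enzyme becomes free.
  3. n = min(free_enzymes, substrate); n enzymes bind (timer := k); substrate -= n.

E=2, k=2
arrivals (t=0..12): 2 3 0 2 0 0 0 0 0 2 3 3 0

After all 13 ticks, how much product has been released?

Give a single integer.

t=0: arr=2 -> substrate=0 bound=2 product=0
t=1: arr=3 -> substrate=3 bound=2 product=0
t=2: arr=0 -> substrate=1 bound=2 product=2
t=3: arr=2 -> substrate=3 bound=2 product=2
t=4: arr=0 -> substrate=1 bound=2 product=4
t=5: arr=0 -> substrate=1 bound=2 product=4
t=6: arr=0 -> substrate=0 bound=1 product=6
t=7: arr=0 -> substrate=0 bound=1 product=6
t=8: arr=0 -> substrate=0 bound=0 product=7
t=9: arr=2 -> substrate=0 bound=2 product=7
t=10: arr=3 -> substrate=3 bound=2 product=7
t=11: arr=3 -> substrate=4 bound=2 product=9
t=12: arr=0 -> substrate=4 bound=2 product=9

Answer: 9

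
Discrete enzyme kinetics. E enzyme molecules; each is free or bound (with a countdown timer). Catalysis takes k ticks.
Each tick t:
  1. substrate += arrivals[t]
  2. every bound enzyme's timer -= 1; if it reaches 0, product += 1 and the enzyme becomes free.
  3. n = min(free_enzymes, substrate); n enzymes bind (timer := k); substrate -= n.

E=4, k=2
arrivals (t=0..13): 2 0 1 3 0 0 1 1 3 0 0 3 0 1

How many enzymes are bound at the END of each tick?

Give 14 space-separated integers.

t=0: arr=2 -> substrate=0 bound=2 product=0
t=1: arr=0 -> substrate=0 bound=2 product=0
t=2: arr=1 -> substrate=0 bound=1 product=2
t=3: arr=3 -> substrate=0 bound=4 product=2
t=4: arr=0 -> substrate=0 bound=3 product=3
t=5: arr=0 -> substrate=0 bound=0 product=6
t=6: arr=1 -> substrate=0 bound=1 product=6
t=7: arr=1 -> substrate=0 bound=2 product=6
t=8: arr=3 -> substrate=0 bound=4 product=7
t=9: arr=0 -> substrate=0 bound=3 product=8
t=10: arr=0 -> substrate=0 bound=0 product=11
t=11: arr=3 -> substrate=0 bound=3 product=11
t=12: arr=0 -> substrate=0 bound=3 product=11
t=13: arr=1 -> substrate=0 bound=1 product=14

Answer: 2 2 1 4 3 0 1 2 4 3 0 3 3 1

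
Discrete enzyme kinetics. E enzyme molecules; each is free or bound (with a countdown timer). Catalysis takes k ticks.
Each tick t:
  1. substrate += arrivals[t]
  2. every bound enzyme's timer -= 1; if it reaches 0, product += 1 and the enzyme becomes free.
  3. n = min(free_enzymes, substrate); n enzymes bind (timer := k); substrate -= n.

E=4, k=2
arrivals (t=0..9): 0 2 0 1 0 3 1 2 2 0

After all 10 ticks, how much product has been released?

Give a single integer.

t=0: arr=0 -> substrate=0 bound=0 product=0
t=1: arr=2 -> substrate=0 bound=2 product=0
t=2: arr=0 -> substrate=0 bound=2 product=0
t=3: arr=1 -> substrate=0 bound=1 product=2
t=4: arr=0 -> substrate=0 bound=1 product=2
t=5: arr=3 -> substrate=0 bound=3 product=3
t=6: arr=1 -> substrate=0 bound=4 product=3
t=7: arr=2 -> substrate=0 bound=3 product=6
t=8: arr=2 -> substrate=0 bound=4 product=7
t=9: arr=0 -> substrate=0 bound=2 product=9

Answer: 9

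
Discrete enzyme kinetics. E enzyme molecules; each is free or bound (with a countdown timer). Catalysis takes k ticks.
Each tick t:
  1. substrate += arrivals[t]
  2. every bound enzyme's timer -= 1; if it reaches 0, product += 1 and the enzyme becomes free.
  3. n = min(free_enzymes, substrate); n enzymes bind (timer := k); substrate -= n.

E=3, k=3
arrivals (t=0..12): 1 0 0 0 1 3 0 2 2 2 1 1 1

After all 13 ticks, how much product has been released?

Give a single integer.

Answer: 7

Derivation:
t=0: arr=1 -> substrate=0 bound=1 product=0
t=1: arr=0 -> substrate=0 bound=1 product=0
t=2: arr=0 -> substrate=0 bound=1 product=0
t=3: arr=0 -> substrate=0 bound=0 product=1
t=4: arr=1 -> substrate=0 bound=1 product=1
t=5: arr=3 -> substrate=1 bound=3 product=1
t=6: arr=0 -> substrate=1 bound=3 product=1
t=7: arr=2 -> substrate=2 bound=3 product=2
t=8: arr=2 -> substrate=2 bound=3 product=4
t=9: arr=2 -> substrate=4 bound=3 product=4
t=10: arr=1 -> substrate=4 bound=3 product=5
t=11: arr=1 -> substrate=3 bound=3 product=7
t=12: arr=1 -> substrate=4 bound=3 product=7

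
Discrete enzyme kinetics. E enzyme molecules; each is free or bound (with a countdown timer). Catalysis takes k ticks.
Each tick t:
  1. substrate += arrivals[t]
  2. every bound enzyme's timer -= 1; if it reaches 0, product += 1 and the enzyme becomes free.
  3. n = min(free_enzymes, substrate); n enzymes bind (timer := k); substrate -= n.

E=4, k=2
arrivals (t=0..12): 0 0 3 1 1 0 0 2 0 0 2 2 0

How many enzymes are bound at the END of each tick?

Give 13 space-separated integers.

Answer: 0 0 3 4 2 1 0 2 2 0 2 4 2

Derivation:
t=0: arr=0 -> substrate=0 bound=0 product=0
t=1: arr=0 -> substrate=0 bound=0 product=0
t=2: arr=3 -> substrate=0 bound=3 product=0
t=3: arr=1 -> substrate=0 bound=4 product=0
t=4: arr=1 -> substrate=0 bound=2 product=3
t=5: arr=0 -> substrate=0 bound=1 product=4
t=6: arr=0 -> substrate=0 bound=0 product=5
t=7: arr=2 -> substrate=0 bound=2 product=5
t=8: arr=0 -> substrate=0 bound=2 product=5
t=9: arr=0 -> substrate=0 bound=0 product=7
t=10: arr=2 -> substrate=0 bound=2 product=7
t=11: arr=2 -> substrate=0 bound=4 product=7
t=12: arr=0 -> substrate=0 bound=2 product=9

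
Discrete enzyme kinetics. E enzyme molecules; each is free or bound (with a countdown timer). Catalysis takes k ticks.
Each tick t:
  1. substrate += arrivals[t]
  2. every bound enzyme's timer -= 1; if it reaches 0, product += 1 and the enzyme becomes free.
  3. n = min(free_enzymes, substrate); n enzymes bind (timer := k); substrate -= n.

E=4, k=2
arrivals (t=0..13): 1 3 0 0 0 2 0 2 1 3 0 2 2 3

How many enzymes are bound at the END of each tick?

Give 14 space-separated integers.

Answer: 1 4 3 0 0 2 2 2 3 4 3 2 4 4

Derivation:
t=0: arr=1 -> substrate=0 bound=1 product=0
t=1: arr=3 -> substrate=0 bound=4 product=0
t=2: arr=0 -> substrate=0 bound=3 product=1
t=3: arr=0 -> substrate=0 bound=0 product=4
t=4: arr=0 -> substrate=0 bound=0 product=4
t=5: arr=2 -> substrate=0 bound=2 product=4
t=6: arr=0 -> substrate=0 bound=2 product=4
t=7: arr=2 -> substrate=0 bound=2 product=6
t=8: arr=1 -> substrate=0 bound=3 product=6
t=9: arr=3 -> substrate=0 bound=4 product=8
t=10: arr=0 -> substrate=0 bound=3 product=9
t=11: arr=2 -> substrate=0 bound=2 product=12
t=12: arr=2 -> substrate=0 bound=4 product=12
t=13: arr=3 -> substrate=1 bound=4 product=14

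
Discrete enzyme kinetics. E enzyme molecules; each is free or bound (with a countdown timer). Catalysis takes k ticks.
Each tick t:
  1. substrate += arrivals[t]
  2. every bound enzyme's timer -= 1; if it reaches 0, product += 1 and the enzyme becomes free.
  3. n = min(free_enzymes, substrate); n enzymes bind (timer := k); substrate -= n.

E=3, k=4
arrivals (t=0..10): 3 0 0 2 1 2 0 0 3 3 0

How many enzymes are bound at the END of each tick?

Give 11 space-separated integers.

Answer: 3 3 3 3 3 3 3 3 3 3 3

Derivation:
t=0: arr=3 -> substrate=0 bound=3 product=0
t=1: arr=0 -> substrate=0 bound=3 product=0
t=2: arr=0 -> substrate=0 bound=3 product=0
t=3: arr=2 -> substrate=2 bound=3 product=0
t=4: arr=1 -> substrate=0 bound=3 product=3
t=5: arr=2 -> substrate=2 bound=3 product=3
t=6: arr=0 -> substrate=2 bound=3 product=3
t=7: arr=0 -> substrate=2 bound=3 product=3
t=8: arr=3 -> substrate=2 bound=3 product=6
t=9: arr=3 -> substrate=5 bound=3 product=6
t=10: arr=0 -> substrate=5 bound=3 product=6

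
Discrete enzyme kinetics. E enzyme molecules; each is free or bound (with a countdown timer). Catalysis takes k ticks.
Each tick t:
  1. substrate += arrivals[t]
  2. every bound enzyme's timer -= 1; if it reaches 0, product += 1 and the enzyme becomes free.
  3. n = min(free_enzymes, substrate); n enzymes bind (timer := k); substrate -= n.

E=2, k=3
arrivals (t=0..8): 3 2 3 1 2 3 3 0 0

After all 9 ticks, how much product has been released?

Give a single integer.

t=0: arr=3 -> substrate=1 bound=2 product=0
t=1: arr=2 -> substrate=3 bound=2 product=0
t=2: arr=3 -> substrate=6 bound=2 product=0
t=3: arr=1 -> substrate=5 bound=2 product=2
t=4: arr=2 -> substrate=7 bound=2 product=2
t=5: arr=3 -> substrate=10 bound=2 product=2
t=6: arr=3 -> substrate=11 bound=2 product=4
t=7: arr=0 -> substrate=11 bound=2 product=4
t=8: arr=0 -> substrate=11 bound=2 product=4

Answer: 4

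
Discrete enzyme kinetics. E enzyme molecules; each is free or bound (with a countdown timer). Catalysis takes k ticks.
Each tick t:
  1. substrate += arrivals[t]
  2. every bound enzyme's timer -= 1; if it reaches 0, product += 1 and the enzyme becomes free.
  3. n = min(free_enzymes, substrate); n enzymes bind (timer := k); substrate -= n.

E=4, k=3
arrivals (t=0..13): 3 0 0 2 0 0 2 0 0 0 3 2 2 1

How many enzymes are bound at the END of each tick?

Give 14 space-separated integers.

Answer: 3 3 3 2 2 2 2 2 2 0 3 4 4 4

Derivation:
t=0: arr=3 -> substrate=0 bound=3 product=0
t=1: arr=0 -> substrate=0 bound=3 product=0
t=2: arr=0 -> substrate=0 bound=3 product=0
t=3: arr=2 -> substrate=0 bound=2 product=3
t=4: arr=0 -> substrate=0 bound=2 product=3
t=5: arr=0 -> substrate=0 bound=2 product=3
t=6: arr=2 -> substrate=0 bound=2 product=5
t=7: arr=0 -> substrate=0 bound=2 product=5
t=8: arr=0 -> substrate=0 bound=2 product=5
t=9: arr=0 -> substrate=0 bound=0 product=7
t=10: arr=3 -> substrate=0 bound=3 product=7
t=11: arr=2 -> substrate=1 bound=4 product=7
t=12: arr=2 -> substrate=3 bound=4 product=7
t=13: arr=1 -> substrate=1 bound=4 product=10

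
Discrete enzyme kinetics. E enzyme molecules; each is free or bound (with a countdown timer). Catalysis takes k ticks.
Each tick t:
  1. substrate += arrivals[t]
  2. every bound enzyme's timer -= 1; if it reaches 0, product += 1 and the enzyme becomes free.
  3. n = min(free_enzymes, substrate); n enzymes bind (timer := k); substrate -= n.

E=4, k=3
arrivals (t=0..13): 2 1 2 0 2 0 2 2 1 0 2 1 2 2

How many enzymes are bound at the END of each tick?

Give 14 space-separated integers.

Answer: 2 3 4 3 4 3 4 4 4 3 3 4 4 4

Derivation:
t=0: arr=2 -> substrate=0 bound=2 product=0
t=1: arr=1 -> substrate=0 bound=3 product=0
t=2: arr=2 -> substrate=1 bound=4 product=0
t=3: arr=0 -> substrate=0 bound=3 product=2
t=4: arr=2 -> substrate=0 bound=4 product=3
t=5: arr=0 -> substrate=0 bound=3 product=4
t=6: arr=2 -> substrate=0 bound=4 product=5
t=7: arr=2 -> substrate=0 bound=4 product=7
t=8: arr=1 -> substrate=1 bound=4 product=7
t=9: arr=0 -> substrate=0 bound=3 product=9
t=10: arr=2 -> substrate=0 bound=3 product=11
t=11: arr=1 -> substrate=0 bound=4 product=11
t=12: arr=2 -> substrate=1 bound=4 product=12
t=13: arr=2 -> substrate=1 bound=4 product=14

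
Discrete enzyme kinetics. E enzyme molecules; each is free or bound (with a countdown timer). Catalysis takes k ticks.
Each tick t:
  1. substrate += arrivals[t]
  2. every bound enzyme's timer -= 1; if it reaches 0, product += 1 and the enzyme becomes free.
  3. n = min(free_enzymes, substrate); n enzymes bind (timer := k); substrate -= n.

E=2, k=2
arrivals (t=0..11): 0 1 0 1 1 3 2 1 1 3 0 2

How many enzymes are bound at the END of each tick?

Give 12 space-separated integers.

t=0: arr=0 -> substrate=0 bound=0 product=0
t=1: arr=1 -> substrate=0 bound=1 product=0
t=2: arr=0 -> substrate=0 bound=1 product=0
t=3: arr=1 -> substrate=0 bound=1 product=1
t=4: arr=1 -> substrate=0 bound=2 product=1
t=5: arr=3 -> substrate=2 bound=2 product=2
t=6: arr=2 -> substrate=3 bound=2 product=3
t=7: arr=1 -> substrate=3 bound=2 product=4
t=8: arr=1 -> substrate=3 bound=2 product=5
t=9: arr=3 -> substrate=5 bound=2 product=6
t=10: arr=0 -> substrate=4 bound=2 product=7
t=11: arr=2 -> substrate=5 bound=2 product=8

Answer: 0 1 1 1 2 2 2 2 2 2 2 2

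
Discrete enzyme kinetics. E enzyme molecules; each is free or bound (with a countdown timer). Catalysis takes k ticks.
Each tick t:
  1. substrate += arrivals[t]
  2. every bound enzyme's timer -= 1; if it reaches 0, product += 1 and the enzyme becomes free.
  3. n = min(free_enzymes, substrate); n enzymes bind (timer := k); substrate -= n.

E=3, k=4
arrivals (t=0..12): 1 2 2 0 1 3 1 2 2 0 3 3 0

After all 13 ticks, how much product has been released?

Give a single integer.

Answer: 7

Derivation:
t=0: arr=1 -> substrate=0 bound=1 product=0
t=1: arr=2 -> substrate=0 bound=3 product=0
t=2: arr=2 -> substrate=2 bound=3 product=0
t=3: arr=0 -> substrate=2 bound=3 product=0
t=4: arr=1 -> substrate=2 bound=3 product=1
t=5: arr=3 -> substrate=3 bound=3 product=3
t=6: arr=1 -> substrate=4 bound=3 product=3
t=7: arr=2 -> substrate=6 bound=3 product=3
t=8: arr=2 -> substrate=7 bound=3 product=4
t=9: arr=0 -> substrate=5 bound=3 product=6
t=10: arr=3 -> substrate=8 bound=3 product=6
t=11: arr=3 -> substrate=11 bound=3 product=6
t=12: arr=0 -> substrate=10 bound=3 product=7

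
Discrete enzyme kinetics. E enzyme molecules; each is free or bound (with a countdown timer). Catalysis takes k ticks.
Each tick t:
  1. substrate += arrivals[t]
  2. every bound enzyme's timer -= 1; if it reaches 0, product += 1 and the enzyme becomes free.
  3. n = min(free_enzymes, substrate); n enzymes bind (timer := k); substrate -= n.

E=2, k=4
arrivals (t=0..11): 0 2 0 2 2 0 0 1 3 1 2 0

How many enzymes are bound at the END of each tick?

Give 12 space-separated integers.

Answer: 0 2 2 2 2 2 2 2 2 2 2 2

Derivation:
t=0: arr=0 -> substrate=0 bound=0 product=0
t=1: arr=2 -> substrate=0 bound=2 product=0
t=2: arr=0 -> substrate=0 bound=2 product=0
t=3: arr=2 -> substrate=2 bound=2 product=0
t=4: arr=2 -> substrate=4 bound=2 product=0
t=5: arr=0 -> substrate=2 bound=2 product=2
t=6: arr=0 -> substrate=2 bound=2 product=2
t=7: arr=1 -> substrate=3 bound=2 product=2
t=8: arr=3 -> substrate=6 bound=2 product=2
t=9: arr=1 -> substrate=5 bound=2 product=4
t=10: arr=2 -> substrate=7 bound=2 product=4
t=11: arr=0 -> substrate=7 bound=2 product=4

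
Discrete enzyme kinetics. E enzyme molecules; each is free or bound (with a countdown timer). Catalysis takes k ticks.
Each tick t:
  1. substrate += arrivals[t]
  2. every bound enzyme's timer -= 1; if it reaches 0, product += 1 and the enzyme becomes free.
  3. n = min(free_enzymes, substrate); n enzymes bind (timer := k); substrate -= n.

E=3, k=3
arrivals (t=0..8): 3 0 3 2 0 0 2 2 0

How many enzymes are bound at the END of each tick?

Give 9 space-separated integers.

Answer: 3 3 3 3 3 3 3 3 3

Derivation:
t=0: arr=3 -> substrate=0 bound=3 product=0
t=1: arr=0 -> substrate=0 bound=3 product=0
t=2: arr=3 -> substrate=3 bound=3 product=0
t=3: arr=2 -> substrate=2 bound=3 product=3
t=4: arr=0 -> substrate=2 bound=3 product=3
t=5: arr=0 -> substrate=2 bound=3 product=3
t=6: arr=2 -> substrate=1 bound=3 product=6
t=7: arr=2 -> substrate=3 bound=3 product=6
t=8: arr=0 -> substrate=3 bound=3 product=6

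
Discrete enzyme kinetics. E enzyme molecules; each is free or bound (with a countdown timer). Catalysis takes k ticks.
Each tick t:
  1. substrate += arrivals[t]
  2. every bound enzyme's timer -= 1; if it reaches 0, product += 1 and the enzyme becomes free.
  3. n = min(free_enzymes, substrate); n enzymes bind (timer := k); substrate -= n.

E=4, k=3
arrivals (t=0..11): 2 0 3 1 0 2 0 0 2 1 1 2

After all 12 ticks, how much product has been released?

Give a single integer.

Answer: 10

Derivation:
t=0: arr=2 -> substrate=0 bound=2 product=0
t=1: arr=0 -> substrate=0 bound=2 product=0
t=2: arr=3 -> substrate=1 bound=4 product=0
t=3: arr=1 -> substrate=0 bound=4 product=2
t=4: arr=0 -> substrate=0 bound=4 product=2
t=5: arr=2 -> substrate=0 bound=4 product=4
t=6: arr=0 -> substrate=0 bound=2 product=6
t=7: arr=0 -> substrate=0 bound=2 product=6
t=8: arr=2 -> substrate=0 bound=2 product=8
t=9: arr=1 -> substrate=0 bound=3 product=8
t=10: arr=1 -> substrate=0 bound=4 product=8
t=11: arr=2 -> substrate=0 bound=4 product=10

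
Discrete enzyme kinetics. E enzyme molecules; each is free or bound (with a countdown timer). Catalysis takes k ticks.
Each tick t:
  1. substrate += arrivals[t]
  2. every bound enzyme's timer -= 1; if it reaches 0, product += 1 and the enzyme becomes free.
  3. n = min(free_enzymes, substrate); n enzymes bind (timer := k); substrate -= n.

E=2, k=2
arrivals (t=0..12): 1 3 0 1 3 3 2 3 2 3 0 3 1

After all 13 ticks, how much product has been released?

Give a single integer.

t=0: arr=1 -> substrate=0 bound=1 product=0
t=1: arr=3 -> substrate=2 bound=2 product=0
t=2: arr=0 -> substrate=1 bound=2 product=1
t=3: arr=1 -> substrate=1 bound=2 product=2
t=4: arr=3 -> substrate=3 bound=2 product=3
t=5: arr=3 -> substrate=5 bound=2 product=4
t=6: arr=2 -> substrate=6 bound=2 product=5
t=7: arr=3 -> substrate=8 bound=2 product=6
t=8: arr=2 -> substrate=9 bound=2 product=7
t=9: arr=3 -> substrate=11 bound=2 product=8
t=10: arr=0 -> substrate=10 bound=2 product=9
t=11: arr=3 -> substrate=12 bound=2 product=10
t=12: arr=1 -> substrate=12 bound=2 product=11

Answer: 11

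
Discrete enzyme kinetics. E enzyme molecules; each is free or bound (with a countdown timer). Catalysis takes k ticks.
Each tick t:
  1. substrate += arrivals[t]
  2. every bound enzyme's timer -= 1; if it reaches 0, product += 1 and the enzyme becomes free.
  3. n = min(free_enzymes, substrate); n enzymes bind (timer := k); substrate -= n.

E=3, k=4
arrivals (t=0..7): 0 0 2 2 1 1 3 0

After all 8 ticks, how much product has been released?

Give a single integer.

t=0: arr=0 -> substrate=0 bound=0 product=0
t=1: arr=0 -> substrate=0 bound=0 product=0
t=2: arr=2 -> substrate=0 bound=2 product=0
t=3: arr=2 -> substrate=1 bound=3 product=0
t=4: arr=1 -> substrate=2 bound=3 product=0
t=5: arr=1 -> substrate=3 bound=3 product=0
t=6: arr=3 -> substrate=4 bound=3 product=2
t=7: arr=0 -> substrate=3 bound=3 product=3

Answer: 3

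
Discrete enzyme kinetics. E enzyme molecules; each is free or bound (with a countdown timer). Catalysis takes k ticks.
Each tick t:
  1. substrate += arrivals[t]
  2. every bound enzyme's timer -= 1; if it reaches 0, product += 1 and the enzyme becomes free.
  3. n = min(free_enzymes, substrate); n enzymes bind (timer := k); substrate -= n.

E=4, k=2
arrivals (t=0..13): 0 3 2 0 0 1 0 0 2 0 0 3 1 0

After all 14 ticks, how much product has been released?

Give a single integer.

t=0: arr=0 -> substrate=0 bound=0 product=0
t=1: arr=3 -> substrate=0 bound=3 product=0
t=2: arr=2 -> substrate=1 bound=4 product=0
t=3: arr=0 -> substrate=0 bound=2 product=3
t=4: arr=0 -> substrate=0 bound=1 product=4
t=5: arr=1 -> substrate=0 bound=1 product=5
t=6: arr=0 -> substrate=0 bound=1 product=5
t=7: arr=0 -> substrate=0 bound=0 product=6
t=8: arr=2 -> substrate=0 bound=2 product=6
t=9: arr=0 -> substrate=0 bound=2 product=6
t=10: arr=0 -> substrate=0 bound=0 product=8
t=11: arr=3 -> substrate=0 bound=3 product=8
t=12: arr=1 -> substrate=0 bound=4 product=8
t=13: arr=0 -> substrate=0 bound=1 product=11

Answer: 11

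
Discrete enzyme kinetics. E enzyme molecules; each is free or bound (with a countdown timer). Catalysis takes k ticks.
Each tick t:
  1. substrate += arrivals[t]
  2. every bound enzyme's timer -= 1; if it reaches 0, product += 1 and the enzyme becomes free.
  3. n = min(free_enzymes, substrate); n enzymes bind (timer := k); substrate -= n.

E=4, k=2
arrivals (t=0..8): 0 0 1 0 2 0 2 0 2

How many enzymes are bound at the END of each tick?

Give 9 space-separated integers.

Answer: 0 0 1 1 2 2 2 2 2

Derivation:
t=0: arr=0 -> substrate=0 bound=0 product=0
t=1: arr=0 -> substrate=0 bound=0 product=0
t=2: arr=1 -> substrate=0 bound=1 product=0
t=3: arr=0 -> substrate=0 bound=1 product=0
t=4: arr=2 -> substrate=0 bound=2 product=1
t=5: arr=0 -> substrate=0 bound=2 product=1
t=6: arr=2 -> substrate=0 bound=2 product=3
t=7: arr=0 -> substrate=0 bound=2 product=3
t=8: arr=2 -> substrate=0 bound=2 product=5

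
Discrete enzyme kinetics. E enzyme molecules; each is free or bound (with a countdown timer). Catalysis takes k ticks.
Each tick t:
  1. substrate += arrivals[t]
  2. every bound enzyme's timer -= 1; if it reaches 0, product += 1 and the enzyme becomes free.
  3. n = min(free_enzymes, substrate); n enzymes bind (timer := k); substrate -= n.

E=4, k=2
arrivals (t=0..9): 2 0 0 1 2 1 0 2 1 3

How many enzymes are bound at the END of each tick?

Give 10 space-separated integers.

t=0: arr=2 -> substrate=0 bound=2 product=0
t=1: arr=0 -> substrate=0 bound=2 product=0
t=2: arr=0 -> substrate=0 bound=0 product=2
t=3: arr=1 -> substrate=0 bound=1 product=2
t=4: arr=2 -> substrate=0 bound=3 product=2
t=5: arr=1 -> substrate=0 bound=3 product=3
t=6: arr=0 -> substrate=0 bound=1 product=5
t=7: arr=2 -> substrate=0 bound=2 product=6
t=8: arr=1 -> substrate=0 bound=3 product=6
t=9: arr=3 -> substrate=0 bound=4 product=8

Answer: 2 2 0 1 3 3 1 2 3 4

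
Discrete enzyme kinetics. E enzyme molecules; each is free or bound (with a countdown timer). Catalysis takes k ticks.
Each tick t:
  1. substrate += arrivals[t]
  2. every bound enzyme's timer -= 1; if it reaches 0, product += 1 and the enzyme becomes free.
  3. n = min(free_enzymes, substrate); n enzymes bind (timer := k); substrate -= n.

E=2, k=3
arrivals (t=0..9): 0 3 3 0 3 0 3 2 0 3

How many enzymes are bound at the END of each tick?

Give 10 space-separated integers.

t=0: arr=0 -> substrate=0 bound=0 product=0
t=1: arr=3 -> substrate=1 bound=2 product=0
t=2: arr=3 -> substrate=4 bound=2 product=0
t=3: arr=0 -> substrate=4 bound=2 product=0
t=4: arr=3 -> substrate=5 bound=2 product=2
t=5: arr=0 -> substrate=5 bound=2 product=2
t=6: arr=3 -> substrate=8 bound=2 product=2
t=7: arr=2 -> substrate=8 bound=2 product=4
t=8: arr=0 -> substrate=8 bound=2 product=4
t=9: arr=3 -> substrate=11 bound=2 product=4

Answer: 0 2 2 2 2 2 2 2 2 2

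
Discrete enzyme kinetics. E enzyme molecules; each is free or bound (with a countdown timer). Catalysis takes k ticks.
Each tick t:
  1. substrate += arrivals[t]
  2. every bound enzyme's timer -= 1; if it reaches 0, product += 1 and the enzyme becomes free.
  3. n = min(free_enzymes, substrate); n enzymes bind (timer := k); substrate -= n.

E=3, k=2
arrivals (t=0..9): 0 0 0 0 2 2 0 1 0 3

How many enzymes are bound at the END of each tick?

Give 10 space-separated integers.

t=0: arr=0 -> substrate=0 bound=0 product=0
t=1: arr=0 -> substrate=0 bound=0 product=0
t=2: arr=0 -> substrate=0 bound=0 product=0
t=3: arr=0 -> substrate=0 bound=0 product=0
t=4: arr=2 -> substrate=0 bound=2 product=0
t=5: arr=2 -> substrate=1 bound=3 product=0
t=6: arr=0 -> substrate=0 bound=2 product=2
t=7: arr=1 -> substrate=0 bound=2 product=3
t=8: arr=0 -> substrate=0 bound=1 product=4
t=9: arr=3 -> substrate=0 bound=3 product=5

Answer: 0 0 0 0 2 3 2 2 1 3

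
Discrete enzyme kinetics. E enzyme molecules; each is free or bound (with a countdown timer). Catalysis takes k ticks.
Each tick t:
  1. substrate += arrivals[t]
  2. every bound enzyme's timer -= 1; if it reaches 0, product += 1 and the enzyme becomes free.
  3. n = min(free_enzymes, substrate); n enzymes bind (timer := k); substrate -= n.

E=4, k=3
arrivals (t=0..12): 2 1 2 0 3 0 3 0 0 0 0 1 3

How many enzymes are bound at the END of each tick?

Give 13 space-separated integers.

Answer: 2 3 4 3 4 4 4 4 3 2 0 1 4

Derivation:
t=0: arr=2 -> substrate=0 bound=2 product=0
t=1: arr=1 -> substrate=0 bound=3 product=0
t=2: arr=2 -> substrate=1 bound=4 product=0
t=3: arr=0 -> substrate=0 bound=3 product=2
t=4: arr=3 -> substrate=1 bound=4 product=3
t=5: arr=0 -> substrate=0 bound=4 product=4
t=6: arr=3 -> substrate=2 bound=4 product=5
t=7: arr=0 -> substrate=0 bound=4 product=7
t=8: arr=0 -> substrate=0 bound=3 product=8
t=9: arr=0 -> substrate=0 bound=2 product=9
t=10: arr=0 -> substrate=0 bound=0 product=11
t=11: arr=1 -> substrate=0 bound=1 product=11
t=12: arr=3 -> substrate=0 bound=4 product=11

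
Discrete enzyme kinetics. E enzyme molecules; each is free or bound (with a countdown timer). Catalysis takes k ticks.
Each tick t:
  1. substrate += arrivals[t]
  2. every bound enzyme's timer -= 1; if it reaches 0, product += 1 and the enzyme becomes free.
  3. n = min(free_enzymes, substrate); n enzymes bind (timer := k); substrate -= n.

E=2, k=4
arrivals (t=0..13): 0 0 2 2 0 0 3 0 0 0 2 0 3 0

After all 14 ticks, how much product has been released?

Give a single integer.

t=0: arr=0 -> substrate=0 bound=0 product=0
t=1: arr=0 -> substrate=0 bound=0 product=0
t=2: arr=2 -> substrate=0 bound=2 product=0
t=3: arr=2 -> substrate=2 bound=2 product=0
t=4: arr=0 -> substrate=2 bound=2 product=0
t=5: arr=0 -> substrate=2 bound=2 product=0
t=6: arr=3 -> substrate=3 bound=2 product=2
t=7: arr=0 -> substrate=3 bound=2 product=2
t=8: arr=0 -> substrate=3 bound=2 product=2
t=9: arr=0 -> substrate=3 bound=2 product=2
t=10: arr=2 -> substrate=3 bound=2 product=4
t=11: arr=0 -> substrate=3 bound=2 product=4
t=12: arr=3 -> substrate=6 bound=2 product=4
t=13: arr=0 -> substrate=6 bound=2 product=4

Answer: 4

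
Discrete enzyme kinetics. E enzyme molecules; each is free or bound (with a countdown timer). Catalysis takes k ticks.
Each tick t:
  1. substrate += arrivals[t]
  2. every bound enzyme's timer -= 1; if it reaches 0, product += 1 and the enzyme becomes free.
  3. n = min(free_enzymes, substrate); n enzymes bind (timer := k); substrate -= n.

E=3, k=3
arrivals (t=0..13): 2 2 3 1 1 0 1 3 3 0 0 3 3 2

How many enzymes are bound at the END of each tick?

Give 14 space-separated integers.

t=0: arr=2 -> substrate=0 bound=2 product=0
t=1: arr=2 -> substrate=1 bound=3 product=0
t=2: arr=3 -> substrate=4 bound=3 product=0
t=3: arr=1 -> substrate=3 bound=3 product=2
t=4: arr=1 -> substrate=3 bound=3 product=3
t=5: arr=0 -> substrate=3 bound=3 product=3
t=6: arr=1 -> substrate=2 bound=3 product=5
t=7: arr=3 -> substrate=4 bound=3 product=6
t=8: arr=3 -> substrate=7 bound=3 product=6
t=9: arr=0 -> substrate=5 bound=3 product=8
t=10: arr=0 -> substrate=4 bound=3 product=9
t=11: arr=3 -> substrate=7 bound=3 product=9
t=12: arr=3 -> substrate=8 bound=3 product=11
t=13: arr=2 -> substrate=9 bound=3 product=12

Answer: 2 3 3 3 3 3 3 3 3 3 3 3 3 3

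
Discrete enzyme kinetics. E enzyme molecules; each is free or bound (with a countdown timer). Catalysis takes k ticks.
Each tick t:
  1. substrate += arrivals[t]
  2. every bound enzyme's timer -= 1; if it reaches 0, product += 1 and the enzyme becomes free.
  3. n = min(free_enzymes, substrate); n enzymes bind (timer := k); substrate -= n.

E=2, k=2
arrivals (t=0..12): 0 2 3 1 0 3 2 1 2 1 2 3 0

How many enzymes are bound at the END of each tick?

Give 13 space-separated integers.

t=0: arr=0 -> substrate=0 bound=0 product=0
t=1: arr=2 -> substrate=0 bound=2 product=0
t=2: arr=3 -> substrate=3 bound=2 product=0
t=3: arr=1 -> substrate=2 bound=2 product=2
t=4: arr=0 -> substrate=2 bound=2 product=2
t=5: arr=3 -> substrate=3 bound=2 product=4
t=6: arr=2 -> substrate=5 bound=2 product=4
t=7: arr=1 -> substrate=4 bound=2 product=6
t=8: arr=2 -> substrate=6 bound=2 product=6
t=9: arr=1 -> substrate=5 bound=2 product=8
t=10: arr=2 -> substrate=7 bound=2 product=8
t=11: arr=3 -> substrate=8 bound=2 product=10
t=12: arr=0 -> substrate=8 bound=2 product=10

Answer: 0 2 2 2 2 2 2 2 2 2 2 2 2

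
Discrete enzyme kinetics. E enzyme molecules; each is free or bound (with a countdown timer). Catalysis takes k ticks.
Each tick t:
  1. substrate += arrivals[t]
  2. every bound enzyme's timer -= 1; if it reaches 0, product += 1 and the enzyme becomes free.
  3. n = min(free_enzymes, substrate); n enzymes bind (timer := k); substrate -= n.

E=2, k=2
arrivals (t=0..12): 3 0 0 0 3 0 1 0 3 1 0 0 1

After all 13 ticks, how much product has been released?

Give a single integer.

Answer: 11

Derivation:
t=0: arr=3 -> substrate=1 bound=2 product=0
t=1: arr=0 -> substrate=1 bound=2 product=0
t=2: arr=0 -> substrate=0 bound=1 product=2
t=3: arr=0 -> substrate=0 bound=1 product=2
t=4: arr=3 -> substrate=1 bound=2 product=3
t=5: arr=0 -> substrate=1 bound=2 product=3
t=6: arr=1 -> substrate=0 bound=2 product=5
t=7: arr=0 -> substrate=0 bound=2 product=5
t=8: arr=3 -> substrate=1 bound=2 product=7
t=9: arr=1 -> substrate=2 bound=2 product=7
t=10: arr=0 -> substrate=0 bound=2 product=9
t=11: arr=0 -> substrate=0 bound=2 product=9
t=12: arr=1 -> substrate=0 bound=1 product=11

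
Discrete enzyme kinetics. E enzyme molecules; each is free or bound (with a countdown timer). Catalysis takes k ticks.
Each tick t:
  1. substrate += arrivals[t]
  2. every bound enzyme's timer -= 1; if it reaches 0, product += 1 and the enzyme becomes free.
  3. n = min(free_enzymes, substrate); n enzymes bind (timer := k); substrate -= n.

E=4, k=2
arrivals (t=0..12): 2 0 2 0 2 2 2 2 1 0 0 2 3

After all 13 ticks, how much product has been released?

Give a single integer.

Answer: 13

Derivation:
t=0: arr=2 -> substrate=0 bound=2 product=0
t=1: arr=0 -> substrate=0 bound=2 product=0
t=2: arr=2 -> substrate=0 bound=2 product=2
t=3: arr=0 -> substrate=0 bound=2 product=2
t=4: arr=2 -> substrate=0 bound=2 product=4
t=5: arr=2 -> substrate=0 bound=4 product=4
t=6: arr=2 -> substrate=0 bound=4 product=6
t=7: arr=2 -> substrate=0 bound=4 product=8
t=8: arr=1 -> substrate=0 bound=3 product=10
t=9: arr=0 -> substrate=0 bound=1 product=12
t=10: arr=0 -> substrate=0 bound=0 product=13
t=11: arr=2 -> substrate=0 bound=2 product=13
t=12: arr=3 -> substrate=1 bound=4 product=13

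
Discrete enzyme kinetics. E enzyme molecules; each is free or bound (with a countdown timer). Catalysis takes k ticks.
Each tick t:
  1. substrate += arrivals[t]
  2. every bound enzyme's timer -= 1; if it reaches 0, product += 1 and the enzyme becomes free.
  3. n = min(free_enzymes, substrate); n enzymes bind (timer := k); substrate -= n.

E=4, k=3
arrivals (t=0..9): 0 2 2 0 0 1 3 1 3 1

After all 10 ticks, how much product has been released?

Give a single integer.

Answer: 8

Derivation:
t=0: arr=0 -> substrate=0 bound=0 product=0
t=1: arr=2 -> substrate=0 bound=2 product=0
t=2: arr=2 -> substrate=0 bound=4 product=0
t=3: arr=0 -> substrate=0 bound=4 product=0
t=4: arr=0 -> substrate=0 bound=2 product=2
t=5: arr=1 -> substrate=0 bound=1 product=4
t=6: arr=3 -> substrate=0 bound=4 product=4
t=7: arr=1 -> substrate=1 bound=4 product=4
t=8: arr=3 -> substrate=3 bound=4 product=5
t=9: arr=1 -> substrate=1 bound=4 product=8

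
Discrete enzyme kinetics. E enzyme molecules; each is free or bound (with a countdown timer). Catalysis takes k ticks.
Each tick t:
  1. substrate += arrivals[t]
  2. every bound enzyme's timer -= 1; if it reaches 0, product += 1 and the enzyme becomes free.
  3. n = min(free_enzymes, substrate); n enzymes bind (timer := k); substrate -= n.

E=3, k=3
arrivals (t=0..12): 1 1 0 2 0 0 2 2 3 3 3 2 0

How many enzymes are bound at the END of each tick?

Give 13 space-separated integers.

Answer: 1 2 2 3 2 2 2 3 3 3 3 3 3

Derivation:
t=0: arr=1 -> substrate=0 bound=1 product=0
t=1: arr=1 -> substrate=0 bound=2 product=0
t=2: arr=0 -> substrate=0 bound=2 product=0
t=3: arr=2 -> substrate=0 bound=3 product=1
t=4: arr=0 -> substrate=0 bound=2 product=2
t=5: arr=0 -> substrate=0 bound=2 product=2
t=6: arr=2 -> substrate=0 bound=2 product=4
t=7: arr=2 -> substrate=1 bound=3 product=4
t=8: arr=3 -> substrate=4 bound=3 product=4
t=9: arr=3 -> substrate=5 bound=3 product=6
t=10: arr=3 -> substrate=7 bound=3 product=7
t=11: arr=2 -> substrate=9 bound=3 product=7
t=12: arr=0 -> substrate=7 bound=3 product=9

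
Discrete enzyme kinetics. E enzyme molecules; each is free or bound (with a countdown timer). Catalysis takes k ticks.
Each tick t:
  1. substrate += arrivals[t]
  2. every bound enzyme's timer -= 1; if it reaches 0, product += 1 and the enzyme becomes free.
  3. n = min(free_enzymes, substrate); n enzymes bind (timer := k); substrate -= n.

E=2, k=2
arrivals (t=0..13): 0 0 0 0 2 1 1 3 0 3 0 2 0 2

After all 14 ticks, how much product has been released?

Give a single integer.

Answer: 8

Derivation:
t=0: arr=0 -> substrate=0 bound=0 product=0
t=1: arr=0 -> substrate=0 bound=0 product=0
t=2: arr=0 -> substrate=0 bound=0 product=0
t=3: arr=0 -> substrate=0 bound=0 product=0
t=4: arr=2 -> substrate=0 bound=2 product=0
t=5: arr=1 -> substrate=1 bound=2 product=0
t=6: arr=1 -> substrate=0 bound=2 product=2
t=7: arr=3 -> substrate=3 bound=2 product=2
t=8: arr=0 -> substrate=1 bound=2 product=4
t=9: arr=3 -> substrate=4 bound=2 product=4
t=10: arr=0 -> substrate=2 bound=2 product=6
t=11: arr=2 -> substrate=4 bound=2 product=6
t=12: arr=0 -> substrate=2 bound=2 product=8
t=13: arr=2 -> substrate=4 bound=2 product=8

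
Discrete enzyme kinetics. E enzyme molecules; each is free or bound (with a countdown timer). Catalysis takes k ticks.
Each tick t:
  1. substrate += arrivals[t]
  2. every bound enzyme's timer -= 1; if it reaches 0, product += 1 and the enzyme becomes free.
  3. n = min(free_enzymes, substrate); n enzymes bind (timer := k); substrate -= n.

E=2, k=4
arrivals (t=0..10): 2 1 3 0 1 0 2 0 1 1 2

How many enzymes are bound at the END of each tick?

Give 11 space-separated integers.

Answer: 2 2 2 2 2 2 2 2 2 2 2

Derivation:
t=0: arr=2 -> substrate=0 bound=2 product=0
t=1: arr=1 -> substrate=1 bound=2 product=0
t=2: arr=3 -> substrate=4 bound=2 product=0
t=3: arr=0 -> substrate=4 bound=2 product=0
t=4: arr=1 -> substrate=3 bound=2 product=2
t=5: arr=0 -> substrate=3 bound=2 product=2
t=6: arr=2 -> substrate=5 bound=2 product=2
t=7: arr=0 -> substrate=5 bound=2 product=2
t=8: arr=1 -> substrate=4 bound=2 product=4
t=9: arr=1 -> substrate=5 bound=2 product=4
t=10: arr=2 -> substrate=7 bound=2 product=4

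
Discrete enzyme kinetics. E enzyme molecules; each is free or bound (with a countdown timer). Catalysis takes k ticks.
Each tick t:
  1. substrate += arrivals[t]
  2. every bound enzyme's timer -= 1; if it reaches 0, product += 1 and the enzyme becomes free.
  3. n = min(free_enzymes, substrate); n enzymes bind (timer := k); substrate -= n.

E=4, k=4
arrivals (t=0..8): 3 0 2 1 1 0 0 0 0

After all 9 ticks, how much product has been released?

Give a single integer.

t=0: arr=3 -> substrate=0 bound=3 product=0
t=1: arr=0 -> substrate=0 bound=3 product=0
t=2: arr=2 -> substrate=1 bound=4 product=0
t=3: arr=1 -> substrate=2 bound=4 product=0
t=4: arr=1 -> substrate=0 bound=4 product=3
t=5: arr=0 -> substrate=0 bound=4 product=3
t=6: arr=0 -> substrate=0 bound=3 product=4
t=7: arr=0 -> substrate=0 bound=3 product=4
t=8: arr=0 -> substrate=0 bound=0 product=7

Answer: 7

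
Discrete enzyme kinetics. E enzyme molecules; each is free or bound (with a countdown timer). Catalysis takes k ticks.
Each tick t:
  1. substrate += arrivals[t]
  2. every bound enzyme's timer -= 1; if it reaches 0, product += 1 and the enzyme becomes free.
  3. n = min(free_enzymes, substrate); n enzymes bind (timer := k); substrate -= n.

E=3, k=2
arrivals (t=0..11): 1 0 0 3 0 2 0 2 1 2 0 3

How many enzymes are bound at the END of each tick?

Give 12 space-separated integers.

Answer: 1 1 0 3 3 2 2 2 3 3 2 3

Derivation:
t=0: arr=1 -> substrate=0 bound=1 product=0
t=1: arr=0 -> substrate=0 bound=1 product=0
t=2: arr=0 -> substrate=0 bound=0 product=1
t=3: arr=3 -> substrate=0 bound=3 product=1
t=4: arr=0 -> substrate=0 bound=3 product=1
t=5: arr=2 -> substrate=0 bound=2 product=4
t=6: arr=0 -> substrate=0 bound=2 product=4
t=7: arr=2 -> substrate=0 bound=2 product=6
t=8: arr=1 -> substrate=0 bound=3 product=6
t=9: arr=2 -> substrate=0 bound=3 product=8
t=10: arr=0 -> substrate=0 bound=2 product=9
t=11: arr=3 -> substrate=0 bound=3 product=11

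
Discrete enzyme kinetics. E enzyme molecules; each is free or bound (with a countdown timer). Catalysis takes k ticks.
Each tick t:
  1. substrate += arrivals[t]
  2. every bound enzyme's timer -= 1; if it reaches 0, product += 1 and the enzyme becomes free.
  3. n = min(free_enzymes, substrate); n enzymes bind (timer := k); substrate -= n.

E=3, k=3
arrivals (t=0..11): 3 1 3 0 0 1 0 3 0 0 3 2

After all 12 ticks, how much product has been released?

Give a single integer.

t=0: arr=3 -> substrate=0 bound=3 product=0
t=1: arr=1 -> substrate=1 bound=3 product=0
t=2: arr=3 -> substrate=4 bound=3 product=0
t=3: arr=0 -> substrate=1 bound=3 product=3
t=4: arr=0 -> substrate=1 bound=3 product=3
t=5: arr=1 -> substrate=2 bound=3 product=3
t=6: arr=0 -> substrate=0 bound=2 product=6
t=7: arr=3 -> substrate=2 bound=3 product=6
t=8: arr=0 -> substrate=2 bound=3 product=6
t=9: arr=0 -> substrate=0 bound=3 product=8
t=10: arr=3 -> substrate=2 bound=3 product=9
t=11: arr=2 -> substrate=4 bound=3 product=9

Answer: 9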